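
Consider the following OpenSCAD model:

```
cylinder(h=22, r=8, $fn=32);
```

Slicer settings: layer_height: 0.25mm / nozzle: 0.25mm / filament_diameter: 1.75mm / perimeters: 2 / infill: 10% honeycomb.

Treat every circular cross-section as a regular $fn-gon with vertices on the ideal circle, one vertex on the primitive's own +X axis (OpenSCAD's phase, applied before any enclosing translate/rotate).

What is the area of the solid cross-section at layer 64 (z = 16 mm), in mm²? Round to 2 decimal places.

At z = 16 mm: the r=8 cylinder gives a regular 32-gon of circumradius 8 (constant along its height) (area = (32/2)·8.000²·sin(360°/32) = 199.77 mm²). Overall, the cross-section is a single solid region. Net area = 199.77 mm².

199.77 mm²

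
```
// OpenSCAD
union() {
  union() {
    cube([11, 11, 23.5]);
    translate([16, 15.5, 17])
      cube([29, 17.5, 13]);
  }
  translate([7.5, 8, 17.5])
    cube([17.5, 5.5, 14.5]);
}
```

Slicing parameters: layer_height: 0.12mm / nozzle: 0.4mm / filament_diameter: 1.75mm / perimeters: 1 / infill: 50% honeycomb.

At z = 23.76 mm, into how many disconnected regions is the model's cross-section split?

At z = 23.76 mm: the cube is absent (z outside [0, 23.5]); the cube at (16, 15.5) (footprint 29×17.5) is included at this height; Combining (union): only the 29×17.5 cube at (16, 15.5) is present, so the union is just that shape — 1 connected region; the cube at (7.5, 8) (footprint 17.5×5.5) is included at this height; Combining (union): the 2 present regions are separate (no shared area or edge), so areas and boundary lengths simply add and each stays a separate island — 2 connected regions. The result has 2 disconnected regions.

2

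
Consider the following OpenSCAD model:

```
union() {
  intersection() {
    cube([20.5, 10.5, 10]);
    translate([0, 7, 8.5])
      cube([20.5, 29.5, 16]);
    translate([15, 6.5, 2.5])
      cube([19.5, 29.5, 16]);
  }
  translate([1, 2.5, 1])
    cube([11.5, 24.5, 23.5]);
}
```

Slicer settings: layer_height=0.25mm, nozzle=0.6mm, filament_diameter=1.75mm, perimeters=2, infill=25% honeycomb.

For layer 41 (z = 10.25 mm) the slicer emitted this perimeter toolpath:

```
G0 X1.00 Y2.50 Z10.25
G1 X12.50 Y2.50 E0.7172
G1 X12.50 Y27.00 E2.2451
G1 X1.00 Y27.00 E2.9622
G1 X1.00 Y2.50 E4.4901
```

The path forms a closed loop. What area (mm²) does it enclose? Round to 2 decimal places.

281.75 mm²

Apply the shoelace formula to the sequence of (X, Y) vertices; enclosed area = 281.75 mm².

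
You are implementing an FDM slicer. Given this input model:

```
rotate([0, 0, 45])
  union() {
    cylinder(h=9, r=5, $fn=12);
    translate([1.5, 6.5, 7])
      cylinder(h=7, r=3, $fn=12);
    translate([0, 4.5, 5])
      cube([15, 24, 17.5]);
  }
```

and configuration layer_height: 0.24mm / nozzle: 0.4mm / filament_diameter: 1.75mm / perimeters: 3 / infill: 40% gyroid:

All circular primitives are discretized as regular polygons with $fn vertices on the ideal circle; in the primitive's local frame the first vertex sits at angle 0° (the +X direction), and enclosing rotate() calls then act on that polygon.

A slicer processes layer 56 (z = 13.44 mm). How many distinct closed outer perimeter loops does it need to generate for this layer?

At z = 13.44 mm: the cylinder does not reach this height (z outside [0, 9]); the r=3 cylinder at (1.5, 6.5) contributes a regular 12-gon of circumradius 3; the cube at (0, 4.5) (footprint 15×24) is included at this height; Combining (union): the regions partially overlap (shared area 19.32 mm²), so overlapping operands fuse into one piece — 1 connected region; (whole slice rotated 45° about Z — lengths, areas and connectivity unchanged). The result has 1 disconnected region.

1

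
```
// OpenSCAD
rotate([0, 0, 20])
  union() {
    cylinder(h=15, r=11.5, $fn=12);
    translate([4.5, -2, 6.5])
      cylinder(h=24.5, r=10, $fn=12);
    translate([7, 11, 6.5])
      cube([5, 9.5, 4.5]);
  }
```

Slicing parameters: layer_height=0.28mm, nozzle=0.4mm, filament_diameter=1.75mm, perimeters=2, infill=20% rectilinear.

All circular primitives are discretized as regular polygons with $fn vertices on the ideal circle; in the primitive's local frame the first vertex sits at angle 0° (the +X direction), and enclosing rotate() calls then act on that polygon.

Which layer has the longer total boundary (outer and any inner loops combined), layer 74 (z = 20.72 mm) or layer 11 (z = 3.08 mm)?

layer 11 (z = 3.08 mm)

Layer 74 (z = 20.72): the cylinder is absent (z outside [0, 15]); the cylinder at (4.5, -2): section is a regular 12-gon, circumradius r=10 (perimeter = 2·12·10.000·sin(180°/12) = 62.12 mm); the cube at (7, 11) is absent (z outside [6.5, 11]); Combining (union): only the r=10 cylinder at (4.5, -2) is present, so the union is just that shape — boundary = 62.12 mm; (whole slice rotated 20° about Z — lengths, areas and connectivity unchanged). So its perimeter = 62.12 mm. Layer 11 (z = 3.08): the r=11.5 cylinder gives a regular 12-gon of circumradius 11.5 (constant along its height) (perimeter = 2·12·11.500·sin(180°/12) = 71.43 mm); the cylinder at (4.5, -2) does not reach this height (z outside [6.5, 31]); the cube at (7, 11) is not intersected at this z (z outside [6.5, 11]); Taking the union: only the r=11.5 cylinder is present, so the union is just that shape — boundary = 71.43 mm; (whole slice rotated 20° about Z — lengths, areas and connectivity unchanged). So its perimeter = 71.43 mm. Layer 11 is larger (71.43 vs 62.12 mm).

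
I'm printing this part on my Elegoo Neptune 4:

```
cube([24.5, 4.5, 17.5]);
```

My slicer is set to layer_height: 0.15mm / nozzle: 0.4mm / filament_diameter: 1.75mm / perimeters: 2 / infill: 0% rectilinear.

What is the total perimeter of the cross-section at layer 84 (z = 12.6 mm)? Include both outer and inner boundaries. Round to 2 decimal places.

At z = 12.6 mm: the cube (footprint 24.5×4.5) is included at this height (perimeter 58.00 mm). Overall, the cross-section is a single solid region. Total boundary length (outer) = 58.00 mm.

58.00 mm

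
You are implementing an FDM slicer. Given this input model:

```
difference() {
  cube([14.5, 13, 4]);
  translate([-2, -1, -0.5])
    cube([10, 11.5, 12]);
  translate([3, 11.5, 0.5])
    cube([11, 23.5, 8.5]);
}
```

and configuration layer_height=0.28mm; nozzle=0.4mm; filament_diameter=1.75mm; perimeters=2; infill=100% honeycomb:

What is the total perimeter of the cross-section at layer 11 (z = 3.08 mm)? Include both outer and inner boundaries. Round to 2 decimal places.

58.00 mm

At z = 3.08 mm: the cube is present — its section is the full 14.5×13 rectangle (perimeter 55.00 mm); the 10×11.5 cube at (-2, -1) contributes its full rectangle (perimeter 43.00 mm); the cube at (3, 11.5) is present — its section is the full 11×23.5 rectangle (perimeter 69.00 mm); After the difference (first − rest): starting from the 14.5×13 cube, the 10×11.5 cube at (-2, -1) partially overlaps it — only the 84.00 mm² overlap (of its 115.00 mm²) is removed, clipping the outline; the 11×23.5 cube at (3, 11.5) partially overlaps it — only the 16.50 mm² overlap (of its 258.50 mm²) is removed, clipping the outline — boundary = 58.00 mm. Overall, the cross-section is a single solid region. Total boundary length (outer) = 58.00 mm.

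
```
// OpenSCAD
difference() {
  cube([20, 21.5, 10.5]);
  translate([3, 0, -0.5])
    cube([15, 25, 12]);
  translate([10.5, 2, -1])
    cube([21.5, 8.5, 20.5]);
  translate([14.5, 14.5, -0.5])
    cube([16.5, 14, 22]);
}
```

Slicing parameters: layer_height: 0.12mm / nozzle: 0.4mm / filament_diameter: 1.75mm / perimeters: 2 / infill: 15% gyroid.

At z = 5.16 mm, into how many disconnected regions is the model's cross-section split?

At z = 5.16 mm: the cube is present — its section is the full 20×21.5 rectangle; the cube at (3, 0) (footprint 15×25) is included at this height; the 21.5×8.5 cube at (10.5, 2) contributes its full rectangle; the cube at (14.5, 14.5) is present — its section is the full 16.5×14 rectangle; Taking the first minus the rest: starting from the 20×21.5 cube, the 15×25 cube at (3, 0) partially overlaps it — only the 322.50 mm² overlap (of its 375.00 mm²) is removed, clipping the outline; the 21.5×8.5 cube at (10.5, 2) partially overlaps it — only the 17.00 mm² overlap (of its 182.75 mm²) is removed, clipping the outline; the 16.5×14 cube at (14.5, 14.5) partially overlaps it — only the 14.00 mm² overlap (of its 231.00 mm²) is removed, clipping the outline — 3 connected regions. The result has 3 disconnected regions.

3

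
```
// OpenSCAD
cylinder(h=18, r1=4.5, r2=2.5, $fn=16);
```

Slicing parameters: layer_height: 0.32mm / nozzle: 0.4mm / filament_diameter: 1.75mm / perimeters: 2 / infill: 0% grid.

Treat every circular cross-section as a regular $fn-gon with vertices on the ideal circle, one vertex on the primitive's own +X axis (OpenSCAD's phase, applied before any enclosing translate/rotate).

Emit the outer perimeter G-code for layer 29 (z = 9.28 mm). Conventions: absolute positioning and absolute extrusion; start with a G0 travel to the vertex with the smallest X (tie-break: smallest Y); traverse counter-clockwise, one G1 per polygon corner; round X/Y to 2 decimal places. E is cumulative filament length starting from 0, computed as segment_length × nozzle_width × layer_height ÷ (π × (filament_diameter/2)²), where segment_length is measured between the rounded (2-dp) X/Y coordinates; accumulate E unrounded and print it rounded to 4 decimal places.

At z = 9.28 mm: the cone: at t=0.516 of its height the radius interpolates to r₁+(r₂−r₁)t = 3.469, giving a regular 16-gon of that circumradius. The outline is a single polygon with 16 vertices. Extrusion per mm of travel: 0.4 × 0.32 / (π × 0.875²) = 0.053216. Accumulating E over each segment gives final E = 1.1516.

G0 X-3.47 Y0.00 Z9.28
G1 X-3.20 Y-1.33 E0.0722
G1 X-2.45 Y-2.45 E0.1440
G1 X-1.33 Y-3.20 E0.2157
G1 X0.00 Y-3.47 E0.2879
G1 X1.33 Y-3.20 E0.3601
G1 X2.45 Y-2.45 E0.4319
G1 X3.20 Y-1.33 E0.5036
G1 X3.47 Y0.00 E0.5758
G1 X3.20 Y1.33 E0.6480
G1 X2.45 Y2.45 E0.7198
G1 X1.33 Y3.20 E0.7915
G1 X0.00 Y3.47 E0.8637
G1 X-1.33 Y3.20 E0.9359
G1 X-2.45 Y2.45 E1.0077
G1 X-3.20 Y1.33 E1.0794
G1 X-3.47 Y0.00 E1.1516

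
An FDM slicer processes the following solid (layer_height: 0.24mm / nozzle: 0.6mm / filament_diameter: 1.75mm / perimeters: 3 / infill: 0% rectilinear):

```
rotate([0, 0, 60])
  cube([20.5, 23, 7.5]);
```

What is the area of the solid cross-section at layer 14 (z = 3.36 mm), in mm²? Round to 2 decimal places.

At z = 3.36 mm: the 20.5×23 cube contributes its full rectangle (area 471.50 mm²); (rotated 60° about Z; rotation is an isometry so areas/perimeters/island counts are preserved). Overall, the cross-section is a single solid region. Net area = 471.50 mm².

471.50 mm²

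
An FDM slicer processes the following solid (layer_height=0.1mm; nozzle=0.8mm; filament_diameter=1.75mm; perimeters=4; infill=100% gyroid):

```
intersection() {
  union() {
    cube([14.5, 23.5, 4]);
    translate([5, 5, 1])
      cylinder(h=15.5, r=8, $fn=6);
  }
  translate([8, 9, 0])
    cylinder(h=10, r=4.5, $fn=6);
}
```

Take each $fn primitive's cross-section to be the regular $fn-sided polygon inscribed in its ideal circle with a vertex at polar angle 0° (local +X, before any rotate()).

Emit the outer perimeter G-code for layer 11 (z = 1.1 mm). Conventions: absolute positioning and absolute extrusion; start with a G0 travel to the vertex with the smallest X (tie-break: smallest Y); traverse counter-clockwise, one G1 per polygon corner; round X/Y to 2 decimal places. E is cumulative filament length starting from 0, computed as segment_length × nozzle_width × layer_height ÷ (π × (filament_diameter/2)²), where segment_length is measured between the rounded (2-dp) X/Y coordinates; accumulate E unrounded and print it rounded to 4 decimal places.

G0 X3.50 Y9.00 Z1.10
G1 X5.75 Y5.10 E0.1498
G1 X10.25 Y5.10 E0.2994
G1 X12.50 Y9.00 E0.4492
G1 X10.25 Y12.90 E0.5989
G1 X5.75 Y12.90 E0.7486
G1 X3.50 Y9.00 E0.8984

At z = 1.1 mm: the cube is present — its section is the full 14.5×23.5 rectangle; the r=8 cylinder at (5, 5) gives a regular 6-gon of circumradius 8 (constant along its height); Merging all regions: the regions partially overlap (shared area 133.13 mm²), so overlapping operands fuse into one piece — 1 connected region; the r=4.5 cylinder at (8, 9) gives a regular 6-gon of circumradius 4.5 (constant along its height); Keeping only the common overlap: the r=4.5 cylinder at (8, 9) lies inside that combined region, so the common part is the r=4.5 cylinder at (8, 9) itself — 1 connected region. The outline is a single polygon with 6 vertices. Extrusion per mm of travel: 0.8 × 0.1 / (π × 0.875²) = 0.033260. Accumulating E over each segment gives final E = 0.8984.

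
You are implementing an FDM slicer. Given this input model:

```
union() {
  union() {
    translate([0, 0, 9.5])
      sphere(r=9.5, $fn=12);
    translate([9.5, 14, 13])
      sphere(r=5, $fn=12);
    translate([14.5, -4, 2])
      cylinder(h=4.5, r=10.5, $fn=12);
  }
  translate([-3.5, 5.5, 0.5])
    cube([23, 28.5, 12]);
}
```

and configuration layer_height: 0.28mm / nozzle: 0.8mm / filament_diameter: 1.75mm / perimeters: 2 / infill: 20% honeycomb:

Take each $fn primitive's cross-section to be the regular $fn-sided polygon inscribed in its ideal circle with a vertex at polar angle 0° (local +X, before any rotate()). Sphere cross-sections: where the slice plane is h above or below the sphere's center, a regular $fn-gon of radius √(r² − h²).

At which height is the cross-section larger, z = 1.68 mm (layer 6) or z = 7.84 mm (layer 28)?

Layer 6 (z = 1.68): the sphere: section is a regular 12-gon, circumradius = √(r²−h²) = √(9.5²−7.82²) = 5.394 (area = (12/2)·5.394²·sin(360°/12) = 87.29 mm²); the sphere at (9.5, 14) is not intersected at this z (|z−center|=11.320 > r=5); the cylinder at (14.5, -4) is not intersected at this z (z outside [2, 6.5]); Merging all regions: only the r=9.5 sphere is present, so the union is just that shape — area = 87.29 mm²; the 23×28.5 cube at (-3.5, 5.5) contributes its full rectangle (area 655.50 mm²); Combining (union): the 2 present regions are separate (no shared area or edge), so areas and boundary lengths simply add and each stays a separate island — area = 742.79 mm². So its area = 742.79 mm². Layer 28 (z = 7.84): the r=9.5 sphere contributes a regular 12-gon of circumradius √(9.5²−1.66²) = 9.354 (area = (12/2)·9.354²·sin(360°/12) = 262.48 mm²); the sphere at (9.5, 14) is not intersected at this z (|z−center|=5.160 > r=5); the cylinder at (14.5, -4) is absent (z outside [2, 6.5]); Combining (union): only the r=9.5 sphere is present, so the union is just that shape — area = 262.48 mm²; the cube at (-3.5, 5.5) (footprint 23×28.5) is included at this height (area 655.50 mm²); Merging all regions: the regions partially overlap — summed areas 917.98 mm² minus the doubly-counted overlap 30.32 mm² gives 887.66 mm² — area = 887.66 mm². So its area = 887.66 mm². Layer 28 is larger (887.66 vs 742.79 mm²).

layer 28 (z = 7.84 mm)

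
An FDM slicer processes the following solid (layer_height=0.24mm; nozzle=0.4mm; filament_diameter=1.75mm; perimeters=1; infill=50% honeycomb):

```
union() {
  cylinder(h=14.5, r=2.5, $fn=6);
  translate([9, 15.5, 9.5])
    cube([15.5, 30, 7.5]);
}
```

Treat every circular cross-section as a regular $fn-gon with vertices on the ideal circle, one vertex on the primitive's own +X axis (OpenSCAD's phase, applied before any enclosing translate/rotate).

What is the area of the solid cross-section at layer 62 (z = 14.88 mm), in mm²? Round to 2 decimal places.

465.00 mm²

At z = 14.88 mm: the cylinder does not reach this height (z outside [0, 14.5]); the 15.5×30 cube at (9, 15.5) contributes its full rectangle (area 465.00 mm²); Combining (union): only the 15.5×30 cube at (9, 15.5) is present, so the union is just that shape — area = 465.00 mm². Overall, the cross-section is a single solid region. Net area = 465.00 mm².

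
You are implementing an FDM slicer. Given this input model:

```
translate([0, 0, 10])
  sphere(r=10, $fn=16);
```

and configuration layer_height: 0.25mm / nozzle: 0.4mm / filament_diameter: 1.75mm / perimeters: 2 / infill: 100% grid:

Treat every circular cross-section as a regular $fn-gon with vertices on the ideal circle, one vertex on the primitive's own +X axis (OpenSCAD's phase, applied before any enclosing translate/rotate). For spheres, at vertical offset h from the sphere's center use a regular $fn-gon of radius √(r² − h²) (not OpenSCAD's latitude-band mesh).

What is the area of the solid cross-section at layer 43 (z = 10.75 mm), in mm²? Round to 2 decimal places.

At z = 10.75 mm: the r=10 sphere slices to a regular 16-gon of circumradius 9.972 (√(r²−h²) with h=0.75 from center) (area = (16/2)·9.972²·sin(360°/16) = 304.42 mm²). Overall, the cross-section is a single solid region. Net area = 304.42 mm².

304.42 mm²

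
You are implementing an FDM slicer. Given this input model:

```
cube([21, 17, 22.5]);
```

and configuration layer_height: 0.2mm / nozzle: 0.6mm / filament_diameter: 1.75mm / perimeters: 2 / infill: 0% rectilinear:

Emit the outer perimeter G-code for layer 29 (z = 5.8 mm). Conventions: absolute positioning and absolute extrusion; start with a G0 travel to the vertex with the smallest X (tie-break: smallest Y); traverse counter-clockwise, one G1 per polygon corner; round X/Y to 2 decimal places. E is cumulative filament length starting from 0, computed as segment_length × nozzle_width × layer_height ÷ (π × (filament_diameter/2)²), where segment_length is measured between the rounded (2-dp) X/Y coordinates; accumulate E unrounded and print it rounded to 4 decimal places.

At z = 5.8 mm: the cube (footprint 21×17) is included at this height. The outline is a single polygon with 4 vertices. Extrusion per mm of travel: 0.6 × 0.2 / (π × 0.875²) = 0.049890. Accumulating E over each segment gives final E = 3.7917.

G0 X0.00 Y0.00 Z5.80
G1 X21.00 Y0.00 E1.0477
G1 X21.00 Y17.00 E1.8958
G1 X0.00 Y17.00 E2.9435
G1 X0.00 Y0.00 E3.7917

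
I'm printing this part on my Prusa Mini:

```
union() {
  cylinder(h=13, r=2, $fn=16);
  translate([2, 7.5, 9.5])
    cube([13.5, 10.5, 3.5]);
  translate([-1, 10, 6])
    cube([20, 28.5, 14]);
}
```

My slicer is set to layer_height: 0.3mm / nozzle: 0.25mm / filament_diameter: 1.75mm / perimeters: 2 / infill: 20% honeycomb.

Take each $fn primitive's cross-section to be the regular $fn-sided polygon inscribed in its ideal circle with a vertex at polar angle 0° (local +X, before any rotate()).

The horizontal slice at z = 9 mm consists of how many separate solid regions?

At z = 9 mm: the cylinder: section is a regular 16-gon, circumradius r=2; the cube at (2, 7.5) is absent (z outside [9.5, 13]); the cube at (-1, 10) (footprint 20×28.5) is included at this height; Merging all regions: the 2 present regions are separate (no shared area or edge), so areas and boundary lengths simply add and each stays a separate island — 2 connected regions. The result has 2 disconnected regions.

2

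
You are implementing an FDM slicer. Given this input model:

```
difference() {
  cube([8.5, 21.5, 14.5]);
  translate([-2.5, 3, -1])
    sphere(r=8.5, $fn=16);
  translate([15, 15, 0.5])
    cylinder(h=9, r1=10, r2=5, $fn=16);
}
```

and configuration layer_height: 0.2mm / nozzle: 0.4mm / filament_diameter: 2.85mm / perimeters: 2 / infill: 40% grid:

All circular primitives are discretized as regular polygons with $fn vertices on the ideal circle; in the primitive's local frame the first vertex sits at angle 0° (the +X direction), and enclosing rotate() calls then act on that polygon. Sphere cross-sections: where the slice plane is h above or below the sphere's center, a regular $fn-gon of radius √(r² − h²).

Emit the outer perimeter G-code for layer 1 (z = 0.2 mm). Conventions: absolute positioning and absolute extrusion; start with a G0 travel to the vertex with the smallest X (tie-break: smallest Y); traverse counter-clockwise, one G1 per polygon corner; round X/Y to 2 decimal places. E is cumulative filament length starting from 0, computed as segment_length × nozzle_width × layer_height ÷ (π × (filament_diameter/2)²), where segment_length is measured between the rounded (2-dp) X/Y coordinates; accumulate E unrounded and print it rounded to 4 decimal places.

At z = 0.2 mm: the cube is present — its section is the full 8.5×21.5 rectangle; the r=8.5 sphere at (-2.5, 3) slices to a regular 16-gon of circumradius 8.415 (√(r²−h²) with h=1.2 from center); the cone at (15, 15) is not intersected at this z (z outside [0.5, 9.5]); Taking the first minus the rest: starting from the 8.5×21.5 cube, the r=8.5 sphere at (-2.5, 3) partially overlaps it — only the 50.63 mm² overlap (of its 216.78 mm²) is removed, clipping the outline — 1 connected region. The outline is a single polygon with 9 vertices. Extrusion per mm of travel: 0.4 × 0.2 / (π × 1.425²) = 0.012540. Accumulating E over each segment gives final E = 0.7198.

G0 X0.00 Y10.92 Z0.20
G1 X0.72 Y10.77 E0.0092
G1 X3.45 Y8.95 E0.0504
G1 X5.27 Y6.22 E0.0915
G1 X5.91 Y3.00 E0.1327
G1 X5.32 Y0.00 E0.1710
G1 X8.50 Y0.00 E0.2109
G1 X8.50 Y21.50 E0.4805
G1 X0.00 Y21.50 E0.5871
G1 X0.00 Y10.92 E0.7198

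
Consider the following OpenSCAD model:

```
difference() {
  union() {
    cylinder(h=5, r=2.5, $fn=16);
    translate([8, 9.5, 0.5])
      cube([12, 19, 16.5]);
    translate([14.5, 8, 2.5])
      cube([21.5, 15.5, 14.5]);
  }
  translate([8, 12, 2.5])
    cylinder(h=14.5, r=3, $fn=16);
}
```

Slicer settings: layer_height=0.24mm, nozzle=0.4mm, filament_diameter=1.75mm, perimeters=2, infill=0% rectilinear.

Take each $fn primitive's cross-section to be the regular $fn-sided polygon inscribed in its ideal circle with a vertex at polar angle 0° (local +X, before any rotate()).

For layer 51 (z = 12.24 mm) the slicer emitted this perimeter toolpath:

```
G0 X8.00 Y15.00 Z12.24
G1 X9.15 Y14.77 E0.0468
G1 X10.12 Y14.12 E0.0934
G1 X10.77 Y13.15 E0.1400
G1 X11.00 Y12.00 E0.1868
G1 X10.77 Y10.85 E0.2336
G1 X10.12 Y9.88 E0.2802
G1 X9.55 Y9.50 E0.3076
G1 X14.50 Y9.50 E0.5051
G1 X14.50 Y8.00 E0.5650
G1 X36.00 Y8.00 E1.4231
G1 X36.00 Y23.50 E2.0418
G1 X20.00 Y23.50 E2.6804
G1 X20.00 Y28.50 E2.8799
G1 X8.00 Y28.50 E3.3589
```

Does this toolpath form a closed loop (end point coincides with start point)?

Start point (G0): (8.00, 15.00). End point (last G1): the path does not return to the start — open.

no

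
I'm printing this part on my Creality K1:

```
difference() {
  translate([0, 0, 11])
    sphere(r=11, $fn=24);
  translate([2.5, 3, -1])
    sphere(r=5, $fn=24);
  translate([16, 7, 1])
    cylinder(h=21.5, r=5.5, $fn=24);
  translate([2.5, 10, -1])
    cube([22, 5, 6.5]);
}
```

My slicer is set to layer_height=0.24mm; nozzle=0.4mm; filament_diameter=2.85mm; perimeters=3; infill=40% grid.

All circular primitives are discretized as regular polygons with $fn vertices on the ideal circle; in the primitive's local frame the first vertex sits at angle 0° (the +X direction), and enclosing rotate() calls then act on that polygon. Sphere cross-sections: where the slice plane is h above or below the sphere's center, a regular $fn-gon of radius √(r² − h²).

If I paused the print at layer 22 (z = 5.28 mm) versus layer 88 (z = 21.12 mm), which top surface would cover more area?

layer 22 (z = 5.28 mm)

Layer 22 (z = 5.28): the sphere: section is a regular 24-gon, circumradius = √(r²−h²) = √(11²−5.72²) = 9.396 (area = (24/2)·9.396²·sin(360°/24) = 274.19 mm²); the sphere at (2.5, 3) does not reach this height (|z−center|=6.280 > r=5); the r=5.5 cylinder at (16, 7) contributes a regular 24-gon of circumradius 5.5 (area = (24/2)·5.500²·sin(360°/24) = 93.95 mm²); the 22×5 cube at (2.5, 10) contributes its full rectangle (area 110.00 mm²); After the difference (first − rest): starting from the r=11 sphere (274.19 mm²), the r=5.5 cylinder at (16, 7) misses the remaining region (no effect); the 22×5 cube at (2.5, 10) misses the remaining region (no effect) — area = 274.19 mm². So its area = 274.19 mm². Layer 88 (z = 21.12): the r=11 sphere contributes a regular 24-gon of circumradius √(11²−10.12²) = 4.311 (area = (24/2)·4.311²·sin(360°/24) = 57.72 mm²); the sphere at (2.5, 3) does not reach this height (|z−center|=22.120 > r=5); the r=5.5 cylinder at (16, 7) contributes a regular 24-gon of circumradius 5.5 (area = (24/2)·5.500²·sin(360°/24) = 93.95 mm²); the cube at (2.5, 10) is absent (z outside [-1, 5.5]); Taking the first minus the rest: starting from the r=11 sphere (57.72 mm²), the r=5.5 cylinder at (16, 7) misses the remaining region (no effect) — area = 57.72 mm². So its area = 57.72 mm². Layer 22 is larger (274.19 vs 57.72 mm²).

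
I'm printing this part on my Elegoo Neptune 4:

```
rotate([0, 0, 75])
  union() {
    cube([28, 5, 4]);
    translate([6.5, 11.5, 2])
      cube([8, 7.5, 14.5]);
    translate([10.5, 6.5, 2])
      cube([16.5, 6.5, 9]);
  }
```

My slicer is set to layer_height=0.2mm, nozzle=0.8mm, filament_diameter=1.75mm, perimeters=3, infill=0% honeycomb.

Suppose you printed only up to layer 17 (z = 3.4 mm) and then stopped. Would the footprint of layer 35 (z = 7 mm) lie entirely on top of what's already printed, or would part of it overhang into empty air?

Compare the two slices. At z = 3.4: the cube is present — its section is the full 28×5 rectangle (area 140.00 mm²); the cube at (6.5, 11.5) is present — its section is the full 8×7.5 rectangle (area 60.00 mm²); the 16.5×6.5 cube at (10.5, 6.5) contributes its full rectangle (area 107.25 mm²); Taking the union: the regions partially overlap — summed areas 307.25 mm² minus the doubly-counted overlap 6.00 mm² gives 301.25 mm² — area = 301.25 mm²; (rotated 75° about Z; rotation is an isometry so areas/perimeters/island counts are preserved). At z = 7: the cube is not intersected at this z (z outside [0, 4]); the cube at (6.5, 11.5) is present — its section is the full 8×7.5 rectangle (area 60.00 mm²); the 16.5×6.5 cube at (10.5, 6.5) contributes its full rectangle (area 107.25 mm²); Merging all regions: the regions partially overlap — summed areas 167.25 mm² minus the doubly-counted overlap 6.00 mm² gives 161.25 mm² — area = 161.25 mm²; (whole slice rotated 75° about Z — lengths, areas and connectivity unchanged). Checking containment: the cross-section at z = 7 is a subset of the cross-section at z = 3.4.

entirely on top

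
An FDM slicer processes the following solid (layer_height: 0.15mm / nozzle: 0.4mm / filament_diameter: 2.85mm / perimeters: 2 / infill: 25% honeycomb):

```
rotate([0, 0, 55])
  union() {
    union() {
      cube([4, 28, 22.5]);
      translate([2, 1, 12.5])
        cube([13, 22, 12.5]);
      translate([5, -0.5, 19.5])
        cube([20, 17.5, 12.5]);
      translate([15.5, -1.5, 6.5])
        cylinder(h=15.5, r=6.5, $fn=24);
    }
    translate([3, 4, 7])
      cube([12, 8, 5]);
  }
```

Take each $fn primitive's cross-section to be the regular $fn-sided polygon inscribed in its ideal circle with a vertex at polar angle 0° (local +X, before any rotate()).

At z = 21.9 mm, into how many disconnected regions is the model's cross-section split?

1

At z = 21.9 mm: the cube (footprint 4×28) is included at this height; the cube at (2, 1) is present — its section is the full 13×22 rectangle; the cube at (5, -0.5) (footprint 20×17.5) is included at this height; the cylinder at (15.5, -1.5): section is a regular 24-gon, circumradius r=6.5; Combining (union): the regions partially overlap (shared area 256.74 mm²), so overlapping operands fuse into one piece — 1 connected region; the cube at (3, 4) is absent (z outside [7, 12]); Combining (union): only the result so far is present, so the union is just that shape — 1 connected region; (rotated 55° about Z; rotation is an isometry so areas/perimeters/island counts are preserved). The result has 1 disconnected region.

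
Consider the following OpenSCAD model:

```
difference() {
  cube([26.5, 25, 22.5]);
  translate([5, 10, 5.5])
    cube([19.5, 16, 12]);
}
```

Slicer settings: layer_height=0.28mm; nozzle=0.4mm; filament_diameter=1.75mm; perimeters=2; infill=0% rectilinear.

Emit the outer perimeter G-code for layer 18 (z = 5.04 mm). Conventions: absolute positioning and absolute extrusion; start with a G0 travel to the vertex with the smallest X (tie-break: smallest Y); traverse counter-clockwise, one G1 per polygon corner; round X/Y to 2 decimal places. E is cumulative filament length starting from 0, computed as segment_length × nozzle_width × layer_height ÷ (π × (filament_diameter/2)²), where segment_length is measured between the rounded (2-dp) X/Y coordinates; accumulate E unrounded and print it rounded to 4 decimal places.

G0 X0.00 Y0.00 Z5.04
G1 X26.50 Y0.00 E1.2340
G1 X26.50 Y25.00 E2.3981
G1 X0.00 Y25.00 E3.6320
G1 X0.00 Y0.00 E4.7961

At z = 5.04 mm: the cube (footprint 26.5×25) is included at this height; the cube at (5, 10) does not reach this height (z outside [5.5, 17.5]); After the difference (first − rest): none of the subtracted shapes is present at this height, so the 26.5×25 cube is unchanged — 1 connected region. The outline is a single polygon with 4 vertices. Extrusion per mm of travel: 0.4 × 0.28 / (π × 0.875²) = 0.046564. Accumulating E over each segment gives final E = 4.7961.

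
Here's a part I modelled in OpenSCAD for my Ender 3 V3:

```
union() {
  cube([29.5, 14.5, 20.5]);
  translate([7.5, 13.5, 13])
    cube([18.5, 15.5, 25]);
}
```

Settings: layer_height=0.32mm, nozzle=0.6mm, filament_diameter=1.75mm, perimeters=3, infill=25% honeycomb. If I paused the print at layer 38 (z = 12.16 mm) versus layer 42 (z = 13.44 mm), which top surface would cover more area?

layer 42 (z = 13.44 mm)

Layer 38 (z = 12.16): the 29.5×14.5 cube contributes its full rectangle (area 427.75 mm²); the cube at (7.5, 13.5) is absent (z outside [13, 38]); Combining (union): only the 29.5×14.5 cube is present, so the union is just that shape — area = 427.75 mm². So its area = 427.75 mm². Layer 42 (z = 13.44): the 29.5×14.5 cube contributes its full rectangle (area 427.75 mm²); the cube at (7.5, 13.5) is present — its section is the full 18.5×15.5 rectangle (area 286.75 mm²); Combining (union): the regions partially overlap — summed areas 714.50 mm² minus the doubly-counted overlap 18.50 mm² gives 696.00 mm² — area = 696.00 mm². So its area = 696.00 mm². Layer 42 is larger (696.00 vs 427.75 mm²).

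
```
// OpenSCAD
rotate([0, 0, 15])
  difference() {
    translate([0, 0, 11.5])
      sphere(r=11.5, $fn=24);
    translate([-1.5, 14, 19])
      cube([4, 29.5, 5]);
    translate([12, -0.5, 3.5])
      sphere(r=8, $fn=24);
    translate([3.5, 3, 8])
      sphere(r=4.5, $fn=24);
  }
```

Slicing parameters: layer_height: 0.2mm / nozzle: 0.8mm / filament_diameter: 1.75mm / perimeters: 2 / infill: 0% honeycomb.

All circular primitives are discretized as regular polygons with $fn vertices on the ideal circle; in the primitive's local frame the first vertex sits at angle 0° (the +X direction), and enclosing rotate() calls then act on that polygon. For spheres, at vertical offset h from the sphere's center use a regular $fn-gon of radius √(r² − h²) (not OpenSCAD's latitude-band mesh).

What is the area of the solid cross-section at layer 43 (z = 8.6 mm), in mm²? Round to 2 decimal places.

At z = 8.6 mm: the r=11.5 sphere contributes a regular 24-gon of circumradius √(11.5²−2.9²) = 11.128 (area = (24/2)·11.128²·sin(360°/24) = 384.63 mm²); the cube at (-1.5, 14) is not intersected at this z (z outside [19, 24]); the r=8 sphere at (12, -0.5) slices to a regular 24-gon of circumradius 6.164 (√(r²−h²) with h=5.1 from center) (area = (24/2)·6.164²·sin(360°/24) = 117.99 mm²); the r=4.5 sphere at (3.5, 3) slices to a regular 24-gon of circumradius 4.460 (√(r²−h²) with h=0.6 from center) (area = (24/2)·4.460²·sin(360°/24) = 61.77 mm²); Subtracting the remaining from the first: starting from the r=11.5 sphere (384.63 mm²), the r=8 sphere at (12, -0.5) partially overlaps it — only the 41.12 mm² overlap (of its 117.99 mm²) is removed, clipping the outline; the r=4.5 sphere at (3.5, 3) partially overlaps it — only the 57.02 mm² overlap (of its 61.77 mm²) is removed, clipping the outline — area = 286.48 mm²; (rotated 15° about Z; rotation is an isometry so areas/perimeters/island counts are preserved). Overall, the cross-section is a single solid region. Net area = 286.48 mm².

286.48 mm²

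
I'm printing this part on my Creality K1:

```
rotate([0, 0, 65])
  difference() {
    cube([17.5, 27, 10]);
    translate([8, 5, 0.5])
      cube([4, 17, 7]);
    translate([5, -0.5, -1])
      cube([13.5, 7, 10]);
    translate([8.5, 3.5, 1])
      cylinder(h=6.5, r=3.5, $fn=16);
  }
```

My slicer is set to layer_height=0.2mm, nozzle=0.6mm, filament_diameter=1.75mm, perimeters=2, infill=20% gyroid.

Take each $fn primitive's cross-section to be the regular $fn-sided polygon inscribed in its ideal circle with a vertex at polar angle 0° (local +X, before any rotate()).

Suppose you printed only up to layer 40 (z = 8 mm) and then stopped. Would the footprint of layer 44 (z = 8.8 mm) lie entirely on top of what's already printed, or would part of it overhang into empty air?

entirely on top

Compare the two slices. At z = 8: the cube (footprint 17.5×27) is included at this height (area 472.50 mm²); the cube at (8, 5) is not intersected at this z (z outside [0.5, 7.5]); the cube at (5, -0.5) (footprint 13.5×7) is included at this height (area 94.50 mm²); the cylinder at (8.5, 3.5) is not intersected at this z (z outside [1, 7.5]); Subtracting the remaining from the first: starting from the 17.5×27 cube (472.50 mm²), the 13.5×7 cube at (5, -0.5) partially overlaps it — only the 81.25 mm² overlap (of its 94.50 mm²) is removed, clipping the outline — area = 391.25 mm²; (rotated 65° about Z; rotation is an isometry so areas/perimeters/island counts are preserved). At z = 8.8: the cube (footprint 17.5×27) is included at this height (area 472.50 mm²); the cube at (8, 5) is absent (z outside [0.5, 7.5]); the cube at (5, -0.5) (footprint 13.5×7) is included at this height (area 94.50 mm²); the cylinder at (8.5, 3.5) is not intersected at this z (z outside [1, 7.5]); After the difference (first − rest): starting from the 17.5×27 cube (472.50 mm²), the 13.5×7 cube at (5, -0.5) partially overlaps it — only the 81.25 mm² overlap (of its 94.50 mm²) is removed, clipping the outline — area = 391.25 mm²; (whole slice rotated 65° about Z — lengths, areas and connectivity unchanged). Checking containment: the cross-section at z = 8.8 is a subset of the cross-section at z = 8.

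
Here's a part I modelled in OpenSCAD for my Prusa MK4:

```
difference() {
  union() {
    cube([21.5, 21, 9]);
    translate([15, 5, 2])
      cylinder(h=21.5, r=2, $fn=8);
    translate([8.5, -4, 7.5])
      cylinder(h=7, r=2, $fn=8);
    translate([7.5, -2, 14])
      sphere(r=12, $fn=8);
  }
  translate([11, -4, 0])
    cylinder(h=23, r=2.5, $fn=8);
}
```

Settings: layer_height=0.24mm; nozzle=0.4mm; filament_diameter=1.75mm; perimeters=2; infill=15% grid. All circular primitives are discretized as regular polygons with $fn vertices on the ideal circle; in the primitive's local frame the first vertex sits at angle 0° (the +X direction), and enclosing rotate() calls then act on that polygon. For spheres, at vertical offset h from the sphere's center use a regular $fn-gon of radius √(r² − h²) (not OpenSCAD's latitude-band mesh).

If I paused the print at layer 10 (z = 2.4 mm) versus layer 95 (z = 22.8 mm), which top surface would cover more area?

Layer 10 (z = 2.4): the cube is present — its section is the full 21.5×21 rectangle (area 451.50 mm²); the r=2 cylinder at (15, 5) contributes a regular 8-gon of circumradius 2 (area = (8/2)·2.000²·sin(360°/8) = 11.31 mm²); the cylinder at (8.5, -4) is absent (z outside [7.5, 14.5]); the r=12 sphere at (7.5, -2) contributes a regular 8-gon of circumradius √(12²−11.6²) = 3.072 (area = (8/2)·3.072²·sin(360°/8) = 26.70 mm²); Taking the union: the regions partially overlap — summed areas 489.51 mm² minus the doubly-counted overlap 14.03 mm² gives 475.48 mm² — area = 475.48 mm²; the r=2.5 cylinder at (11, -4) contributes a regular 8-gon of circumradius 2.5 (area = (8/2)·2.500²·sin(360°/8) = 17.68 mm²); After the difference (first − rest): starting from that combined region (475.48 mm²), the r=2.5 cylinder at (11, -4) partially overlaps it — only the 2.96 mm² overlap (of its 17.68 mm²) is removed, clipping the outline — area = 472.52 mm². So its area = 472.52 mm². Layer 95 (z = 22.8): the cube does not reach this height (z outside [0, 9]); the r=2 cylinder at (15, 5) gives a regular 8-gon of circumradius 2 (constant along its height) (area = (8/2)·2.000²·sin(360°/8) = 11.31 mm²); the cylinder at (8.5, -4) is absent (z outside [7.5, 14.5]); the r=12 sphere at (7.5, -2) slices to a regular 8-gon of circumradius 8.158 (√(r²−h²) with h=8.8 from center) (area = (8/2)·8.158²·sin(360°/8) = 188.26 mm²); Taking the union: the 2 present regions are separate (no shared area or edge), so areas and boundary lengths simply add and each stays a separate island — area = 199.57 mm²; the r=2.5 cylinder at (11, -4) contributes a regular 8-gon of circumradius 2.5 (area = (8/2)·2.500²·sin(360°/8) = 17.68 mm²); Subtracting the remaining from the first: starting from that combined region (199.57 mm²), the r=2.5 cylinder at (11, -4) lies wholly inside it (removes its full 17.68 mm² and its 15.31 mm outline becomes a hole wall) — area = 181.90 mm². So its area = 181.90 mm². Layer 10 is larger (472.52 vs 181.90 mm²).

layer 10 (z = 2.4 mm)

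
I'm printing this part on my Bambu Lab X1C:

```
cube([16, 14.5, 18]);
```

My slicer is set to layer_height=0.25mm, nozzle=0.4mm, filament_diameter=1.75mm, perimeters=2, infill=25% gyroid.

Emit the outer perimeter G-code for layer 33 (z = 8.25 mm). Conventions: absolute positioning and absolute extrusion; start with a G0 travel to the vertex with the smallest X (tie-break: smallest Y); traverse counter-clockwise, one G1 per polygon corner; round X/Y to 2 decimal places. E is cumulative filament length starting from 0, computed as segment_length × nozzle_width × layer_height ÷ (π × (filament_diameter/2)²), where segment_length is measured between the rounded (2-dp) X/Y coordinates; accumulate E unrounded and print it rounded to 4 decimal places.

At z = 8.25 mm: the cube (footprint 16×14.5) is included at this height. The outline is a single polygon with 4 vertices. Extrusion per mm of travel: 0.4 × 0.25 / (π × 0.875²) = 0.041575. Accumulating E over each segment gives final E = 2.5361.

G0 X0.00 Y0.00 Z8.25
G1 X16.00 Y0.00 E0.6652
G1 X16.00 Y14.50 E1.2680
G1 X0.00 Y14.50 E1.9332
G1 X0.00 Y0.00 E2.5361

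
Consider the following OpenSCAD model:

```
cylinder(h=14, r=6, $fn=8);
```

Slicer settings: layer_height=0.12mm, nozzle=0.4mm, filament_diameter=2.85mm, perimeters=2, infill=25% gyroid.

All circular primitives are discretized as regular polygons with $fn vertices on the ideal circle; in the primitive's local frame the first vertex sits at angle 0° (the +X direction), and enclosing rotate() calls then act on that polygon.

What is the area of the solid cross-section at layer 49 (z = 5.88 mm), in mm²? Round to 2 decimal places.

101.82 mm²

At z = 5.88 mm: the cylinder: section is a regular 8-gon, circumradius r=6 (area = (8/2)·6.000²·sin(360°/8) = 101.82 mm²). Overall, the cross-section is a single solid region. Net area = 101.82 mm².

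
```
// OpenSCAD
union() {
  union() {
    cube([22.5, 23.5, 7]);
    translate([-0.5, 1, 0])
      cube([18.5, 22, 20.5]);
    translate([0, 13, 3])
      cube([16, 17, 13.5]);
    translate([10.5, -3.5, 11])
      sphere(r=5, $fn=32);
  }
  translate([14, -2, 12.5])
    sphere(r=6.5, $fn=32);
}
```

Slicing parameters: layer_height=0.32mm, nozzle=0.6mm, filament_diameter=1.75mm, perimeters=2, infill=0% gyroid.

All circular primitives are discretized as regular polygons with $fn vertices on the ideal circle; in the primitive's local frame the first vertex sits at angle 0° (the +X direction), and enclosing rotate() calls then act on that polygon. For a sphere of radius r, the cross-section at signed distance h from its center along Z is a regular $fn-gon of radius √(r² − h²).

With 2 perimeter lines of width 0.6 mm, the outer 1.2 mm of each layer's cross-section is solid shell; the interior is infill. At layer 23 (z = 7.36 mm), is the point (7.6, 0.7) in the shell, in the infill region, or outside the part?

outside

At z = 7.36 mm: the cube is not intersected at this z (z outside [0, 7]); the 18.5×22 cube at (-0.5, 1) contributes its full rectangle; the cube at (0, 13) (footprint 16×17) is included at this height; the r=5 sphere at (10.5, -3.5) contributes a regular 32-gon of circumradius √(5²−3.64²) = 3.428; Merging all regions: the regions partially overlap (shared area 160.00 mm²), so overlapping operands fuse into one piece — 2 connected regions; the r=6.5 sphere at (14, -2) slices to a regular 32-gon of circumradius 3.979 (√(r²−h²) with h=5.14 from center); Combining (union): the regions partially overlap (shared area 19.33 mm²), so overlapping operands fuse into one piece — 1 connected region. Overall, the cross-section is a single solid region. The nearest boundary edge runs (11.41, 1.00)→(-0.50, 1.00); distance from the point to it = 0.30 mm. The point is not inside any of the regions above, so it lies outside the cross-section (0.30 mm from the nearest boundary).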